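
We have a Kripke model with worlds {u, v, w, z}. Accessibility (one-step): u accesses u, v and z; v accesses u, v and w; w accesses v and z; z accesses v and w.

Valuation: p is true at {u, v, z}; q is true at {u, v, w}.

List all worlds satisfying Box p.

{u, w}

u: successors {u, v, z}; p there: u:T, v:T, z:T. ✓
v: successors {u, v, w}; p there: u:T, v:T, w:F. ✗
w: successors {v, z}; p there: v:T, z:T. ✓
z: successors {v, w}; p there: v:T, w:F. ✗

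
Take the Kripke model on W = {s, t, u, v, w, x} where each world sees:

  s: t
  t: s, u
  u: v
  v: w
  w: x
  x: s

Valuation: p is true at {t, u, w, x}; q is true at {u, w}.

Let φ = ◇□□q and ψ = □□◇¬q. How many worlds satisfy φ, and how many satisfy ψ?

1 and 5

For ◇□□q:
s: successors {t}; □□q there: t:F. ✗
t: successors {s, u}; □□q there: s:F, u:T. ✓
u: successors {v}; □□q there: v:F. ✗
v: successors {w}; □□q there: w:F. ✗
w: successors {x}; □□q there: x:F. ✗
x: successors {s}; □□q there: s:F. ✗
— 1 world.
For □□◇¬q:
s: successors {t}; □◇¬q there: t:T. ✓
t: successors {s, u}; □◇¬q there: s:T, u:F. ✗
u: successors {v}; □◇¬q there: v:T. ✓
v: successors {w}; □◇¬q there: w:T. ✓
w: successors {x}; □◇¬q there: x:T. ✓
x: successors {s}; □◇¬q there: s:T. ✓
— 5 worlds.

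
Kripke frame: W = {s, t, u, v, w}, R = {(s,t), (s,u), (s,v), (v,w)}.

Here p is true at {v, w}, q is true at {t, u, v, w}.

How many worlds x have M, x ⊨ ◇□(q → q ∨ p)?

2

s: successors {t, u, v}; □(q → q ∨ p) there: t:T, u:T, v:T. ✓
t: no successors, so ◇□(q → q ∨ p) fails. ✗
u: no successors, so ◇□(q → q ∨ p) fails. ✗
v: successors {w}; □(q → q ∨ p) there: w:T. ✓
w: no successors, so ◇□(q → q ∨ p) fails. ✗
Satisfying worlds: {s, v}.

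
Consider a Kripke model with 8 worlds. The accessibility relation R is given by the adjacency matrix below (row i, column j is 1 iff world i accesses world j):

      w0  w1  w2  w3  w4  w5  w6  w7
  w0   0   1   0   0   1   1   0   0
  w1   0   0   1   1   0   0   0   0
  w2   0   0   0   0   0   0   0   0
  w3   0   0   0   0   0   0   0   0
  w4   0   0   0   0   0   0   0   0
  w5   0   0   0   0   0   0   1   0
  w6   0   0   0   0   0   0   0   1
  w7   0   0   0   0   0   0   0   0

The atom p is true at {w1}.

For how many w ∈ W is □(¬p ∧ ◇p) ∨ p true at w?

w0: □(¬p ∧ ◇p) is F, p is F. ✗
w1: □(¬p ∧ ◇p) is F, p is T. ✓
w2: □(¬p ∧ ◇p) is T, p is F. ✓
w3: □(¬p ∧ ◇p) is T, p is F. ✓
w4: □(¬p ∧ ◇p) is T, p is F. ✓
w5: □(¬p ∧ ◇p) is F, p is F. ✗
w6: □(¬p ∧ ◇p) is F, p is F. ✗
w7: □(¬p ∧ ◇p) is T, p is F. ✓
Satisfying worlds: {w1, w2, w3, w4, w7}.

5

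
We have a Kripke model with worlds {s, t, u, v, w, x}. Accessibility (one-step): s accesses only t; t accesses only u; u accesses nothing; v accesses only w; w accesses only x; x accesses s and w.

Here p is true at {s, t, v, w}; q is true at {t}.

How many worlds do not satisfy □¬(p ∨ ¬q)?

5

s: successors {t}; ¬(p ∨ ¬q) there: t:F. ✗
t: successors {u}; ¬(p ∨ ¬q) there: u:F. ✗
u: no successors, so □¬(p ∨ ¬q) holds vacuously. ✓
v: successors {w}; ¬(p ∨ ¬q) there: w:F. ✗
w: successors {x}; ¬(p ∨ ¬q) there: x:F. ✗
x: successors {s, w}; ¬(p ∨ ¬q) there: s:F, w:F. ✗
Satisfying worlds: {u}.
So □¬(p ∨ ¬q) fails at the other 5 worlds.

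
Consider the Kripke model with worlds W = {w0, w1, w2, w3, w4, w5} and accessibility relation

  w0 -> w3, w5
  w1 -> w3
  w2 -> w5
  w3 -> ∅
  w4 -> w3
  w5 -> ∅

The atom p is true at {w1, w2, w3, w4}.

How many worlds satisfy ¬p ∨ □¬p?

w0: ¬p is T, □¬p is F. ✓
w1: ¬p is F, □¬p is F. ✗
w2: ¬p is F, □¬p is T. ✓
w3: ¬p is F, □¬p is T. ✓
w4: ¬p is F, □¬p is F. ✗
w5: ¬p is T, □¬p is T. ✓
Satisfying worlds: {w0, w2, w3, w5}.

4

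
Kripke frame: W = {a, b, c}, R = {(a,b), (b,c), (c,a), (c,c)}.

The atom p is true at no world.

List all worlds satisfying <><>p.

a: successors {b}; <>p there: b:F. ✗
b: successors {c}; <>p there: c:F. ✗
c: successors {a, c}; <>p there: a:F, c:F. ✗

∅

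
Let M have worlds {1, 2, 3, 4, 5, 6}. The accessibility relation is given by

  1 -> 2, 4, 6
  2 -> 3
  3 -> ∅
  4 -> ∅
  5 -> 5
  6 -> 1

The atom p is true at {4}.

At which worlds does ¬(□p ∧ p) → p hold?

1: ¬(□p ∧ p) is T, p is F. ✗
2: ¬(□p ∧ p) is T, p is F. ✗
3: ¬(□p ∧ p) is T, p is F. ✗
4: ¬(□p ∧ p) is F, p is T. ✓
5: ¬(□p ∧ p) is T, p is F. ✗
6: ¬(□p ∧ p) is T, p is F. ✗

{4}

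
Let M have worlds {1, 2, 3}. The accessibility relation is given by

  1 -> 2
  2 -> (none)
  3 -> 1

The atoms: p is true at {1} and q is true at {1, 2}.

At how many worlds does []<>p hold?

1: successors {2}; <>p there: 2:F. ✗
2: no successors, so []<>p holds vacuously. ✓
3: successors {1}; <>p there: 1:F. ✗
Satisfying worlds: {2}.

1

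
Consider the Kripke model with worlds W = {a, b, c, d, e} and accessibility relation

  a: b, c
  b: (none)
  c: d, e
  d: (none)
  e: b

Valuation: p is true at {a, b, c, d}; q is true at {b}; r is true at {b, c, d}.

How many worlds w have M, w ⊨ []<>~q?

2

a: successors {b, c}; <>~q there: b:F, c:T. ✗
b: no successors, so []<>~q holds vacuously. ✓
c: successors {d, e}; <>~q there: d:F, e:F. ✗
d: no successors, so []<>~q holds vacuously. ✓
e: successors {b}; <>~q there: b:F. ✗
Satisfying worlds: {b, d}.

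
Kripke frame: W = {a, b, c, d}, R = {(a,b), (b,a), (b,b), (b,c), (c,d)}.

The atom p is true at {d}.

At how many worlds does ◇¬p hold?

2

a: successors {b}; ¬p there: b:T. ✓
b: successors {a, b, c}; ¬p there: a:T, b:T, c:T. ✓
c: successors {d}; ¬p there: d:F. ✗
d: no successors, so ◇¬p fails. ✗
Satisfying worlds: {a, b}.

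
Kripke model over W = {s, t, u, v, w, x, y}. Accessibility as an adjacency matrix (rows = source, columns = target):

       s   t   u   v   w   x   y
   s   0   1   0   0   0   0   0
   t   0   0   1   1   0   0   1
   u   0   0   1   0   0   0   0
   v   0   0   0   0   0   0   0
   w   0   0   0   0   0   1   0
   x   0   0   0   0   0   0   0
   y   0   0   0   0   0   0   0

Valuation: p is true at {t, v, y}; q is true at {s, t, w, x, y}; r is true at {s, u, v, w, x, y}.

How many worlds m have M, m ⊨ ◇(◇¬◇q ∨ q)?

s: successors {t}; ◇¬◇q ∨ q there: t:T. ✓
t: successors {u, v, y}; ◇¬◇q ∨ q there: u:T, v:F, y:T. ✓
u: successors {u}; ◇¬◇q ∨ q there: u:T. ✓
v: no successors, so ◇(◇¬◇q ∨ q) fails. ✗
w: successors {x}; ◇¬◇q ∨ q there: x:T. ✓
x: no successors, so ◇(◇¬◇q ∨ q) fails. ✗
y: no successors, so ◇(◇¬◇q ∨ q) fails. ✗
Satisfying worlds: {s, t, u, w}.

4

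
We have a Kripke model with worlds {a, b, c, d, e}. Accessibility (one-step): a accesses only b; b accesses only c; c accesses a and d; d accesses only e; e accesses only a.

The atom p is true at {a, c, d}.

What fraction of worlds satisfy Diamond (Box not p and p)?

a: successors {b}; Box not p and p there: b:F. ✗
b: successors {c}; Box not p and p there: c:F. ✗
c: successors {a, d}; Box not p and p there: a:T, d:T. ✓
d: successors {e}; Box not p and p there: e:F. ✗
e: successors {a}; Box not p and p there: a:T. ✓
That's 2 of 5 worlds, so 2/5.

2/5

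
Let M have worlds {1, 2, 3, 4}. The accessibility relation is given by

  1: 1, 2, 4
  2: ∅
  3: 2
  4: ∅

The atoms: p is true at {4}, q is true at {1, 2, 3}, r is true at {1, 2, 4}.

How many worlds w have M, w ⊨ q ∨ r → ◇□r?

2

1: q ∨ r is T, ◇□r is T. ✓
2: q ∨ r is T, ◇□r is F. ✗
3: q ∨ r is T, ◇□r is T. ✓
4: q ∨ r is T, ◇□r is F. ✗
Satisfying worlds: {1, 3}.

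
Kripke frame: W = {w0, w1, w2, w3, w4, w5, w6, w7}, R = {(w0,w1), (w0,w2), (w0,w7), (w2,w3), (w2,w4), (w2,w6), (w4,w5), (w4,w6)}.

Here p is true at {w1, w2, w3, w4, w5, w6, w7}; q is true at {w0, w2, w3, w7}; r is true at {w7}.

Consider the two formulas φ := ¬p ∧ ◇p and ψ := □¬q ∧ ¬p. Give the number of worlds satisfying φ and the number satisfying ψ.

For ¬p ∧ ◇p:
w0: ¬p is T, ◇p is T. ✓
w1: ¬p is F, ◇p is F. ✗
w2: ¬p is F, ◇p is T. ✗
w3: ¬p is F, ◇p is F. ✗
w4: ¬p is F, ◇p is T. ✗
w5: ¬p is F, ◇p is F. ✗
w6: ¬p is F, ◇p is F. ✗
w7: ¬p is F, ◇p is F. ✗
— 1 world.
For □¬q ∧ ¬p:
w0: □¬q is F, ¬p is T. ✗
w1: □¬q is T, ¬p is F. ✗
w2: □¬q is F, ¬p is F. ✗
w3: □¬q is T, ¬p is F. ✗
w4: □¬q is T, ¬p is F. ✗
w5: □¬q is T, ¬p is F. ✗
w6: □¬q is T, ¬p is F. ✗
w7: □¬q is T, ¬p is F. ✗
— 0 worlds.

1 and 0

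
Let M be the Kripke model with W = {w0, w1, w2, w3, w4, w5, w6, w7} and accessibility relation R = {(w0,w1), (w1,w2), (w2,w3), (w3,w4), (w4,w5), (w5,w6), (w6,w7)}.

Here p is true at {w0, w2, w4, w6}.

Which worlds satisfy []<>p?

w0: successors {w1}; <>p there: w1:T. ✓
w1: successors {w2}; <>p there: w2:F. ✗
w2: successors {w3}; <>p there: w3:T. ✓
w3: successors {w4}; <>p there: w4:F. ✗
w4: successors {w5}; <>p there: w5:T. ✓
w5: successors {w6}; <>p there: w6:F. ✗
w6: successors {w7}; <>p there: w7:F. ✗
w7: no successors, so []<>p holds vacuously. ✓

{w0, w2, w4, w7}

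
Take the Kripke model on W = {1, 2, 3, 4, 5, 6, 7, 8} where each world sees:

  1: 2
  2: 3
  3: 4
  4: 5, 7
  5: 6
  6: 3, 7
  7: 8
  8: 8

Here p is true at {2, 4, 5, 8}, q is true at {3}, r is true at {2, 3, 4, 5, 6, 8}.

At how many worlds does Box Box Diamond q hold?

0

1: successors {2}; Box Diamond q there: 2:F. ✗
2: successors {3}; Box Diamond q there: 3:F. ✗
3: successors {4}; Box Diamond q there: 4:F. ✗
4: successors {5, 7}; Box Diamond q there: 5:T, 7:F. ✗
5: successors {6}; Box Diamond q there: 6:F. ✗
6: successors {3, 7}; Box Diamond q there: 3:F, 7:F. ✗
7: successors {8}; Box Diamond q there: 8:F. ✗
8: successors {8}; Box Diamond q there: 8:F. ✗
Satisfying worlds: ∅.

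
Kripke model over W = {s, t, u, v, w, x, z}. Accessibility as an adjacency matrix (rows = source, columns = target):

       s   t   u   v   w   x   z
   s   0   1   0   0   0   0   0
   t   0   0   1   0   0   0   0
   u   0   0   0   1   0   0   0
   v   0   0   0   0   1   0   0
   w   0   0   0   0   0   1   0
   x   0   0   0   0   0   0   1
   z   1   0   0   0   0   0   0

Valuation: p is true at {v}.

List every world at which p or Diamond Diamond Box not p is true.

s: p is F, Diamond Diamond Box not p is F. ✗
t: p is F, Diamond Diamond Box not p is T. ✓
u: p is F, Diamond Diamond Box not p is T. ✓
v: p is T, Diamond Diamond Box not p is T. ✓
w: p is F, Diamond Diamond Box not p is T. ✓
x: p is F, Diamond Diamond Box not p is T. ✓
z: p is F, Diamond Diamond Box not p is T. ✓

{t, u, v, w, x, z}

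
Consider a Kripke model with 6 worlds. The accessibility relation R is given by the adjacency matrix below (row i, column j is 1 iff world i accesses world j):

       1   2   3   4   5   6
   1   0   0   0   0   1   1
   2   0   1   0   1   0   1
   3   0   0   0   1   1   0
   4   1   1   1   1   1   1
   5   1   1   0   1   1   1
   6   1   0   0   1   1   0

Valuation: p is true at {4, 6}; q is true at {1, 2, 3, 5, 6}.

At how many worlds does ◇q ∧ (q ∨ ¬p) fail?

1: ◇q is T, q ∨ ¬p is T. ✓
2: ◇q is T, q ∨ ¬p is T. ✓
3: ◇q is T, q ∨ ¬p is T. ✓
4: ◇q is T, q ∨ ¬p is F. ✗
5: ◇q is T, q ∨ ¬p is T. ✓
6: ◇q is T, q ∨ ¬p is T. ✓
Satisfying worlds: {1, 2, 3, 5, 6}.
So ◇q ∧ (q ∨ ¬p) fails at the other 1 world.

1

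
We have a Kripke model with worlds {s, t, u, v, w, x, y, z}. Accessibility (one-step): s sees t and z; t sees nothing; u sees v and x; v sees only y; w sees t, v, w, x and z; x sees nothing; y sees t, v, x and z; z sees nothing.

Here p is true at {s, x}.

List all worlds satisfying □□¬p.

s: successors {t, z}; □¬p there: t:T, z:T. ✓
t: no successors, so □□¬p holds vacuously. ✓
u: successors {v, x}; □¬p there: v:T, x:T. ✓
v: successors {y}; □¬p there: y:F. ✗
w: successors {t, v, w, x, z}; □¬p there: t:T, v:T, w:F, x:T, z:T. ✗
x: no successors, so □□¬p holds vacuously. ✓
y: successors {t, v, x, z}; □¬p there: t:T, v:T, x:T, z:T. ✓
z: no successors, so □□¬p holds vacuously. ✓

{s, t, u, x, y, z}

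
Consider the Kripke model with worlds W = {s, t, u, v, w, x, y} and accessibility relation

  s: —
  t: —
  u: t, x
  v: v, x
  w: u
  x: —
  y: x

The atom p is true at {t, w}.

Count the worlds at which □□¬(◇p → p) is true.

5

s: no successors, so □□¬(◇p → p) holds vacuously. ✓
t: no successors, so □□¬(◇p → p) holds vacuously. ✓
u: successors {t, x}; □¬(◇p → p) there: t:T, x:T. ✓
v: successors {v, x}; □¬(◇p → p) there: v:F, x:T. ✗
w: successors {u}; □¬(◇p → p) there: u:F. ✗
x: no successors, so □□¬(◇p → p) holds vacuously. ✓
y: successors {x}; □¬(◇p → p) there: x:T. ✓
Satisfying worlds: {s, t, u, x, y}.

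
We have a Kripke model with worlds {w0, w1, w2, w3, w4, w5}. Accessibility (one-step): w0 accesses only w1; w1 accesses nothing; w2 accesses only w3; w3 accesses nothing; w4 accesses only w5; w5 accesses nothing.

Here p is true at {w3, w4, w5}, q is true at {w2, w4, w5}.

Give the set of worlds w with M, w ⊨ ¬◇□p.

{w1, w3, w5}

w0: ◇□p is T. ✗
w1: ◇□p is F. ✓
w2: ◇□p is T. ✗
w3: ◇□p is F. ✓
w4: ◇□p is T. ✗
w5: ◇□p is F. ✓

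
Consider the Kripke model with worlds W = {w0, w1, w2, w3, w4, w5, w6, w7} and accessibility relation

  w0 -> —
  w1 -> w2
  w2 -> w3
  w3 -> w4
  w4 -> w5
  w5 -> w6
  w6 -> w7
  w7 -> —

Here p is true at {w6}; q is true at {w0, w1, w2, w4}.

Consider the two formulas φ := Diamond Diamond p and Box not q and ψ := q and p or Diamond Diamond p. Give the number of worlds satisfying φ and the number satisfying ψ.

1 and 1

For Diamond Diamond p and Box not q:
w0: Diamond Diamond p is F, Box not q is T. ✗
w1: Diamond Diamond p is F, Box not q is F. ✗
w2: Diamond Diamond p is F, Box not q is T. ✗
w3: Diamond Diamond p is F, Box not q is F. ✗
w4: Diamond Diamond p is T, Box not q is T. ✓
w5: Diamond Diamond p is F, Box not q is T. ✗
w6: Diamond Diamond p is F, Box not q is T. ✗
w7: Diamond Diamond p is F, Box not q is T. ✗
— 1 world.
For q and p or Diamond Diamond p:
w0: q and p is F, Diamond Diamond p is F. ✗
w1: q and p is F, Diamond Diamond p is F. ✗
w2: q and p is F, Diamond Diamond p is F. ✗
w3: q and p is F, Diamond Diamond p is F. ✗
w4: q and p is F, Diamond Diamond p is T. ✓
w5: q and p is F, Diamond Diamond p is F. ✗
w6: q and p is F, Diamond Diamond p is F. ✗
w7: q and p is F, Diamond Diamond p is F. ✗
— 1 world.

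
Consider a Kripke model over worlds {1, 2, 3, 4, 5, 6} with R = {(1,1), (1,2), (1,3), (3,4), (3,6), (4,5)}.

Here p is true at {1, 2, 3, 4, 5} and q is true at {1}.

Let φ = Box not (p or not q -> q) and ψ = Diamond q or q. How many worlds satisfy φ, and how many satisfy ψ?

5 and 1

For Box not (p or not q -> q):
1: successors {1, 2, 3}; not (p or not q -> q) there: 1:F, 2:T, 3:T. ✗
2: no successors, so Box not (p or not q -> q) holds vacuously. ✓
3: successors {4, 6}; not (p or not q -> q) there: 4:T, 6:T. ✓
4: successors {5}; not (p or not q -> q) there: 5:T. ✓
5: no successors, so Box not (p or not q -> q) holds vacuously. ✓
6: no successors, so Box not (p or not q -> q) holds vacuously. ✓
— 5 worlds.
For Diamond q or q:
1: Diamond q is T, q is T. ✓
2: Diamond q is F, q is F. ✗
3: Diamond q is F, q is F. ✗
4: Diamond q is F, q is F. ✗
5: Diamond q is F, q is F. ✗
6: Diamond q is F, q is F. ✗
— 1 world.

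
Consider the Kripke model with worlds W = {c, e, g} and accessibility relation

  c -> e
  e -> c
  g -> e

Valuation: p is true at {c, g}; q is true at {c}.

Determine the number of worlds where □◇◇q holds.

c: successors {e}; ◇◇q there: e:F. ✗
e: successors {c}; ◇◇q there: c:T. ✓
g: successors {e}; ◇◇q there: e:F. ✗
Satisfying worlds: {e}.

1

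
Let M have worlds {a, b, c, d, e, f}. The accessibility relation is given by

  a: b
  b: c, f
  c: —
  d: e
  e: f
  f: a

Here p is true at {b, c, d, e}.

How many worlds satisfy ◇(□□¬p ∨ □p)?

a: successors {b}; □□¬p ∨ □p there: b:T. ✓
b: successors {c, f}; □□¬p ∨ □p there: c:T, f:F. ✓
c: no successors, so ◇(□□¬p ∨ □p) fails. ✗
d: successors {e}; □□¬p ∨ □p there: e:T. ✓
e: successors {f}; □□¬p ∨ □p there: f:F. ✗
f: successors {a}; □□¬p ∨ □p there: a:T. ✓
Satisfying worlds: {a, b, d, f}.

4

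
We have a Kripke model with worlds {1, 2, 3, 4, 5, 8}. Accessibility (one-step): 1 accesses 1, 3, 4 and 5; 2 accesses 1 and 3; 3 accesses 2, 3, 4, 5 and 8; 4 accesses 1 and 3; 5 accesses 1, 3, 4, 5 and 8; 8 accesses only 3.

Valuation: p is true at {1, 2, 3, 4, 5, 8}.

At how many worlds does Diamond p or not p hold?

6

1: Diamond p is T, not p is F. ✓
2: Diamond p is T, not p is F. ✓
3: Diamond p is T, not p is F. ✓
4: Diamond p is T, not p is F. ✓
5: Diamond p is T, not p is F. ✓
8: Diamond p is T, not p is F. ✓
Satisfying worlds: {1, 2, 3, 4, 5, 8}.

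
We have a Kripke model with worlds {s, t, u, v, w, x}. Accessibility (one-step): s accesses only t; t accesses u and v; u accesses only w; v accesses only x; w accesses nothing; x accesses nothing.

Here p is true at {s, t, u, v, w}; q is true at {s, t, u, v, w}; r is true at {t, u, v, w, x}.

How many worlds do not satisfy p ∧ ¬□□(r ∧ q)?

s: p is T, ¬□□(r ∧ q) is F. ✗
t: p is T, ¬□□(r ∧ q) is T. ✓
u: p is T, ¬□□(r ∧ q) is F. ✗
v: p is T, ¬□□(r ∧ q) is F. ✗
w: p is T, ¬□□(r ∧ q) is F. ✗
x: p is F, ¬□□(r ∧ q) is F. ✗
Satisfying worlds: {t}.
So p ∧ ¬□□(r ∧ q) fails at the other 5 worlds.

5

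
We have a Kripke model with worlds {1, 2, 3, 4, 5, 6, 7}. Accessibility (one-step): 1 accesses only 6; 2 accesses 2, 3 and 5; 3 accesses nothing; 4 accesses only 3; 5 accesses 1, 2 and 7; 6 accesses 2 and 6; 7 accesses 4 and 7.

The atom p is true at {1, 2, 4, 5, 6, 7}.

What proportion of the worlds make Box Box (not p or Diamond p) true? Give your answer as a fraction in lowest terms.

1: successors {6}; Box (not p or Diamond p) there: 6:T. ✓
2: successors {2, 3, 5}; Box (not p or Diamond p) there: 2:T, 3:T, 5:T. ✓
3: no successors, so Box Box (not p or Diamond p) holds vacuously. ✓
4: successors {3}; Box (not p or Diamond p) there: 3:T. ✓
5: successors {1, 2, 7}; Box (not p or Diamond p) there: 1:T, 2:T, 7:F. ✗
6: successors {2, 6}; Box (not p or Diamond p) there: 2:T, 6:T. ✓
7: successors {4, 7}; Box (not p or Diamond p) there: 4:T, 7:F. ✗
That's 5 of 7 worlds, so 5/7.

5/7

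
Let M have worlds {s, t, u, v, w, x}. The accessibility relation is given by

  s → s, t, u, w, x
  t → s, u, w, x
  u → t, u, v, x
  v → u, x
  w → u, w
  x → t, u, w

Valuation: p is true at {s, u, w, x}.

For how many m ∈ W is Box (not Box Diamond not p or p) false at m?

1

s: successors {s, t, u, w, x}; not Box Diamond not p or p there: s:T, t:T, u:T, w:T, x:T. ✓
t: successors {s, u, w, x}; not Box Diamond not p or p there: s:T, u:T, w:T, x:T. ✓
u: successors {t, u, v, x}; not Box Diamond not p or p there: t:T, u:T, v:F, x:T. ✗
v: successors {u, x}; not Box Diamond not p or p there: u:T, x:T. ✓
w: successors {u, w}; not Box Diamond not p or p there: u:T, w:T. ✓
x: successors {t, u, w}; not Box Diamond not p or p there: t:T, u:T, w:T. ✓
Satisfying worlds: {s, t, v, w, x}.
So Box (not Box Diamond not p or p) fails at the other 1 world.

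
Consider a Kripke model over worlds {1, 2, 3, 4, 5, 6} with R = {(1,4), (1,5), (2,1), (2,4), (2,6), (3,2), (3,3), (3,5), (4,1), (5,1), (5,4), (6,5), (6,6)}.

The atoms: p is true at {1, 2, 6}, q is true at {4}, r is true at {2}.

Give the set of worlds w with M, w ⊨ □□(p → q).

1: successors {4, 5}; □(p → q) there: 4:F, 5:F. ✗
2: successors {1, 4, 6}; □(p → q) there: 1:T, 4:F, 6:F. ✗
3: successors {2, 3, 5}; □(p → q) there: 2:F, 3:F, 5:F. ✗
4: successors {1}; □(p → q) there: 1:T. ✓
5: successors {1, 4}; □(p → q) there: 1:T, 4:F. ✗
6: successors {5, 6}; □(p → q) there: 5:F, 6:F. ✗

{4}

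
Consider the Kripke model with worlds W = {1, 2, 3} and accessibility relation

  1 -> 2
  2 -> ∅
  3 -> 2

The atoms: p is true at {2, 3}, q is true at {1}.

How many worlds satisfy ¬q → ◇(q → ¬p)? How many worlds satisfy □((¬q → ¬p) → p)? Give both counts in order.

2 and 3

For ¬q → ◇(q → ¬p):
1: ¬q is F, ◇(q → ¬p) is T. ✓
2: ¬q is T, ◇(q → ¬p) is F. ✗
3: ¬q is T, ◇(q → ¬p) is T. ✓
— 2 worlds.
For □((¬q → ¬p) → p):
1: successors {2}; (¬q → ¬p) → p there: 2:T. ✓
2: no successors, so □((¬q → ¬p) → p) holds vacuously. ✓
3: successors {2}; (¬q → ¬p) → p there: 2:T. ✓
— 3 worlds.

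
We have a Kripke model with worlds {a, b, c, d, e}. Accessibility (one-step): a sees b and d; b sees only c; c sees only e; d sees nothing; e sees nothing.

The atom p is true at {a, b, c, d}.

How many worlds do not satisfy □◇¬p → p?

1

a: □◇¬p is F, p is T. ✓
b: □◇¬p is T, p is T. ✓
c: □◇¬p is F, p is T. ✓
d: □◇¬p is T, p is T. ✓
e: □◇¬p is T, p is F. ✗
Satisfying worlds: {a, b, c, d}.
So □◇¬p → p fails at the other 1 world.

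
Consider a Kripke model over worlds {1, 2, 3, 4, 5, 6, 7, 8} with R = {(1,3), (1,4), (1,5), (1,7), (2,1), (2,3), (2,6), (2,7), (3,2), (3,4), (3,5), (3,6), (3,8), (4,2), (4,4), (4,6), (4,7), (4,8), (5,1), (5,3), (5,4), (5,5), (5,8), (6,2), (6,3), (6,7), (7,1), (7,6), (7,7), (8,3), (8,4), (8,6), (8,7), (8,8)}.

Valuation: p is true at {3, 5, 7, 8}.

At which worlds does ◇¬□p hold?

{1, 2, 3, 4, 5, 6, 7, 8}

1: successors {3, 4, 5, 7}; ¬□p there: 3:T, 4:T, 5:T, 7:T. ✓
2: successors {1, 3, 6, 7}; ¬□p there: 1:T, 3:T, 6:T, 7:T. ✓
3: successors {2, 4, 5, 6, 8}; ¬□p there: 2:T, 4:T, 5:T, 6:T, 8:T. ✓
4: successors {2, 4, 6, 7, 8}; ¬□p there: 2:T, 4:T, 6:T, 7:T, 8:T. ✓
5: successors {1, 3, 4, 5, 8}; ¬□p there: 1:T, 3:T, 4:T, 5:T, 8:T. ✓
6: successors {2, 3, 7}; ¬□p there: 2:T, 3:T, 7:T. ✓
7: successors {1, 6, 7}; ¬□p there: 1:T, 6:T, 7:T. ✓
8: successors {3, 4, 6, 7, 8}; ¬□p there: 3:T, 4:T, 6:T, 7:T, 8:T. ✓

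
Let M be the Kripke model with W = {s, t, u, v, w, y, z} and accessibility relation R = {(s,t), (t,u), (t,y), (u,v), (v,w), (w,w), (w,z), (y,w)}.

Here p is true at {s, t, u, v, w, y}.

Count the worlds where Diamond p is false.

s: successors {t}; p there: t:T. ✓
t: successors {u, y}; p there: u:T, y:T. ✓
u: successors {v}; p there: v:T. ✓
v: successors {w}; p there: w:T. ✓
w: successors {w, z}; p there: w:T, z:F. ✓
y: successors {w}; p there: w:T. ✓
z: no successors, so Diamond p fails. ✗
Satisfying worlds: {s, t, u, v, w, y}.
So Diamond p fails at the other 1 world.

1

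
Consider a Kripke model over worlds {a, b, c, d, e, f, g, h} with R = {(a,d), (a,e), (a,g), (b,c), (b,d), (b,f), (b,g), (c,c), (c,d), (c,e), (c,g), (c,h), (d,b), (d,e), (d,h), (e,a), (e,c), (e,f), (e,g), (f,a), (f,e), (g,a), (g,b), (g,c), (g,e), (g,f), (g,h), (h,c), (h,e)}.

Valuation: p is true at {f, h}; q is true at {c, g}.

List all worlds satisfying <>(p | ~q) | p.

a: <>(p | ~q) is T, p is F. ✓
b: <>(p | ~q) is T, p is F. ✓
c: <>(p | ~q) is T, p is F. ✓
d: <>(p | ~q) is T, p is F. ✓
e: <>(p | ~q) is T, p is F. ✓
f: <>(p | ~q) is T, p is T. ✓
g: <>(p | ~q) is T, p is F. ✓
h: <>(p | ~q) is T, p is T. ✓

{a, b, c, d, e, f, g, h}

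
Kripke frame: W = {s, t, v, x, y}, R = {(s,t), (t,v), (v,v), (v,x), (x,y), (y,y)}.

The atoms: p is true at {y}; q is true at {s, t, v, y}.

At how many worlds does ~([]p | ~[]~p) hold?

s: []p | ~[]~p is F. ✓
t: []p | ~[]~p is F. ✓
v: []p | ~[]~p is F. ✓
x: []p | ~[]~p is T. ✗
y: []p | ~[]~p is T. ✗
Satisfying worlds: {s, t, v}.

3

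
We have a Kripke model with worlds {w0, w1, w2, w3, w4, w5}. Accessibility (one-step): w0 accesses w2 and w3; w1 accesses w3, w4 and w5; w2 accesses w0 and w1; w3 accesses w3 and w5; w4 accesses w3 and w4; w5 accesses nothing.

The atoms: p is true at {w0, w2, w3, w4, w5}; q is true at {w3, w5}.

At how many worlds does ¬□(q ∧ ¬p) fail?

w0: □(q ∧ ¬p) is F. ✓
w1: □(q ∧ ¬p) is F. ✓
w2: □(q ∧ ¬p) is F. ✓
w3: □(q ∧ ¬p) is F. ✓
w4: □(q ∧ ¬p) is F. ✓
w5: □(q ∧ ¬p) is T. ✗
Satisfying worlds: {w0, w1, w2, w3, w4}.
So ¬□(q ∧ ¬p) fails at the other 1 world.

1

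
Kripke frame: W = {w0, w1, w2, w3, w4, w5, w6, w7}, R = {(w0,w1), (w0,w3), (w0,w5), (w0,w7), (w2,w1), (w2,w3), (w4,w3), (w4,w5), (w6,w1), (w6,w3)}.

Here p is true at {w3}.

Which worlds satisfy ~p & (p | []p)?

w0: ~p is T, p | []p is F. ✗
w1: ~p is T, p | []p is T. ✓
w2: ~p is T, p | []p is F. ✗
w3: ~p is F, p | []p is T. ✗
w4: ~p is T, p | []p is F. ✗
w5: ~p is T, p | []p is T. ✓
w6: ~p is T, p | []p is F. ✗
w7: ~p is T, p | []p is T. ✓

{w1, w5, w7}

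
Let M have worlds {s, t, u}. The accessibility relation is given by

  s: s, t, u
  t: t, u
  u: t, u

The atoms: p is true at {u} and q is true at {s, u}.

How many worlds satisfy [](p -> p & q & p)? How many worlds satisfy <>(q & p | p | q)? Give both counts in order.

For [](p -> p & q & p):
s: successors {s, t, u}; p -> p & q & p there: s:T, t:T, u:T. ✓
t: successors {t, u}; p -> p & q & p there: t:T, u:T. ✓
u: successors {t, u}; p -> p & q & p there: t:T, u:T. ✓
— 3 worlds.
For <>(q & p | p | q):
s: successors {s, t, u}; q & p | p | q there: s:T, t:F, u:T. ✓
t: successors {t, u}; q & p | p | q there: t:F, u:T. ✓
u: successors {t, u}; q & p | p | q there: t:F, u:T. ✓
— 3 worlds.

3 and 3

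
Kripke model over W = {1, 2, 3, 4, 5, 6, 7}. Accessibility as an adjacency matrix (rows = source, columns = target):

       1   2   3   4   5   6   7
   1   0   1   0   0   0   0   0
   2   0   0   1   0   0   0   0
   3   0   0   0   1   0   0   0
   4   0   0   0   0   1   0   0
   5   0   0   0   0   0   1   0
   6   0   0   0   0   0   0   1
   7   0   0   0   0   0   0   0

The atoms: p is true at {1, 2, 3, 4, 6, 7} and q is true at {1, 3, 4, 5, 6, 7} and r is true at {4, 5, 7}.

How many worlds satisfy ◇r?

3

1: successors {2}; r there: 2:F. ✗
2: successors {3}; r there: 3:F. ✗
3: successors {4}; r there: 4:T. ✓
4: successors {5}; r there: 5:T. ✓
5: successors {6}; r there: 6:F. ✗
6: successors {7}; r there: 7:T. ✓
7: no successors, so ◇r fails. ✗
Satisfying worlds: {3, 4, 6}.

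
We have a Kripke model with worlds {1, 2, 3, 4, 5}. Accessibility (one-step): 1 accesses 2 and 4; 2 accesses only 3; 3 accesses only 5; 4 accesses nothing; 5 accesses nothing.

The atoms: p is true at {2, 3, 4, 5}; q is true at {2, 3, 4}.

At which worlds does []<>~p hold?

1: successors {2, 4}; <>~p there: 2:F, 4:F. ✗
2: successors {3}; <>~p there: 3:F. ✗
3: successors {5}; <>~p there: 5:F. ✗
4: no successors, so []<>~p holds vacuously. ✓
5: no successors, so []<>~p holds vacuously. ✓

{4, 5}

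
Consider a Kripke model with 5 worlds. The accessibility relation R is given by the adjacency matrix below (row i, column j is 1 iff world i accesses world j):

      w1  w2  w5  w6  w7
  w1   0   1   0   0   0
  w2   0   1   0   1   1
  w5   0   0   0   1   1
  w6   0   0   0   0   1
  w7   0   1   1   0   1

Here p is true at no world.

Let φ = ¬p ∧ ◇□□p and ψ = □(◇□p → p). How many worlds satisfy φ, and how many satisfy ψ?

0 and 5

For ¬p ∧ ◇□□p:
w1: ¬p is T, ◇□□p is F. ✗
w2: ¬p is T, ◇□□p is F. ✗
w5: ¬p is T, ◇□□p is F. ✗
w6: ¬p is T, ◇□□p is F. ✗
w7: ¬p is T, ◇□□p is F. ✗
— 0 worlds.
For □(◇□p → p):
w1: successors {w2}; ◇□p → p there: w2:T. ✓
w2: successors {w2, w6, w7}; ◇□p → p there: w2:T, w6:T, w7:T. ✓
w5: successors {w6, w7}; ◇□p → p there: w6:T, w7:T. ✓
w6: successors {w7}; ◇□p → p there: w7:T. ✓
w7: successors {w2, w5, w7}; ◇□p → p there: w2:T, w5:T, w7:T. ✓
— 5 worlds.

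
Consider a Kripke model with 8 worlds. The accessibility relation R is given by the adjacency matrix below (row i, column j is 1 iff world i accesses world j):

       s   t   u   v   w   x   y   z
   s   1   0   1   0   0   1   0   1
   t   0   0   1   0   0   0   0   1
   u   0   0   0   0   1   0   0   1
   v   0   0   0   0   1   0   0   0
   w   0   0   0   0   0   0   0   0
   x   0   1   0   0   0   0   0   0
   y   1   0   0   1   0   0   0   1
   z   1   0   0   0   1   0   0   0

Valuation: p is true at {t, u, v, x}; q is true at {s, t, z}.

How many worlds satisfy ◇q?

6

s: successors {s, u, x, z}; q there: s:T, u:F, x:F, z:T. ✓
t: successors {u, z}; q there: u:F, z:T. ✓
u: successors {w, z}; q there: w:F, z:T. ✓
v: successors {w}; q there: w:F. ✗
w: no successors, so ◇q fails. ✗
x: successors {t}; q there: t:T. ✓
y: successors {s, v, z}; q there: s:T, v:F, z:T. ✓
z: successors {s, w}; q there: s:T, w:F. ✓
Satisfying worlds: {s, t, u, x, y, z}.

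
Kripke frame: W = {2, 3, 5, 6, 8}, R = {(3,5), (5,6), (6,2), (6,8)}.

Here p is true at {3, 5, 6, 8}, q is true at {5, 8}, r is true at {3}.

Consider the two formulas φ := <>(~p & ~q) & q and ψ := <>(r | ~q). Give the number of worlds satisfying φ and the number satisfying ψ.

For <>(~p & ~q) & q:
2: <>(~p & ~q) is F, q is F. ✗
3: <>(~p & ~q) is F, q is F. ✗
5: <>(~p & ~q) is F, q is T. ✗
6: <>(~p & ~q) is T, q is F. ✗
8: <>(~p & ~q) is F, q is T. ✗
— 0 worlds.
For <>(r | ~q):
2: no successors, so <>(r | ~q) fails. ✗
3: successors {5}; r | ~q there: 5:F. ✗
5: successors {6}; r | ~q there: 6:T. ✓
6: successors {2, 8}; r | ~q there: 2:T, 8:F. ✓
8: no successors, so <>(r | ~q) fails. ✗
— 2 worlds.

0 and 2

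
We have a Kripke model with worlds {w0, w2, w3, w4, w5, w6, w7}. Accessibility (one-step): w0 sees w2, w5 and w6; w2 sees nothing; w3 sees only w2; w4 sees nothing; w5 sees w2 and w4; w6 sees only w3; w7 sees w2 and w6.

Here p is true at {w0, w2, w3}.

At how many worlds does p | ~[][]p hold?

3

w0: p is T, ~[][]p is T. ✓
w2: p is T, ~[][]p is F. ✓
w3: p is T, ~[][]p is F. ✓
w4: p is F, ~[][]p is F. ✗
w5: p is F, ~[][]p is F. ✗
w6: p is F, ~[][]p is F. ✗
w7: p is F, ~[][]p is F. ✗
Satisfying worlds: {w0, w2, w3}.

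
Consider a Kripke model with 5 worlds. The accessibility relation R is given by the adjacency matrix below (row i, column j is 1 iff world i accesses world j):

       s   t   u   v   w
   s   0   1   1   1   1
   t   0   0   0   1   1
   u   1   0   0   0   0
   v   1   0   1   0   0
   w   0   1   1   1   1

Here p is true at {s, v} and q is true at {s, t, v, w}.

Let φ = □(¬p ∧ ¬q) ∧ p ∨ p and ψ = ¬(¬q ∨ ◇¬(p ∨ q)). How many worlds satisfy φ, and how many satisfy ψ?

For □(¬p ∧ ¬q) ∧ p ∨ p:
s: □(¬p ∧ ¬q) ∧ p is F, p is T. ✓
t: □(¬p ∧ ¬q) ∧ p is F, p is F. ✗
u: □(¬p ∧ ¬q) ∧ p is F, p is F. ✗
v: □(¬p ∧ ¬q) ∧ p is F, p is T. ✓
w: □(¬p ∧ ¬q) ∧ p is F, p is F. ✗
— 2 worlds.
For ¬(¬q ∨ ◇¬(p ∨ q)):
s: ¬q ∨ ◇¬(p ∨ q) is T. ✗
t: ¬q ∨ ◇¬(p ∨ q) is F. ✓
u: ¬q ∨ ◇¬(p ∨ q) is T. ✗
v: ¬q ∨ ◇¬(p ∨ q) is T. ✗
w: ¬q ∨ ◇¬(p ∨ q) is T. ✗
— 1 world.

2 and 1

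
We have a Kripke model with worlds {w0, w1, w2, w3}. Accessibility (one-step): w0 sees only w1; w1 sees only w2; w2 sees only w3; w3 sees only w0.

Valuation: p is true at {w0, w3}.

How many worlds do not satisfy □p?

2

w0: successors {w1}; p there: w1:F. ✗
w1: successors {w2}; p there: w2:F. ✗
w2: successors {w3}; p there: w3:T. ✓
w3: successors {w0}; p there: w0:T. ✓
Satisfying worlds: {w2, w3}.
So □p fails at the other 2 worlds.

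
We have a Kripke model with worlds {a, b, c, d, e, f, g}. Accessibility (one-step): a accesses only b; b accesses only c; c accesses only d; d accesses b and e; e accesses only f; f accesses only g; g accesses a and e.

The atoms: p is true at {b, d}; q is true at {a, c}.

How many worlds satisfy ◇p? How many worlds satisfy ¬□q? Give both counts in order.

For ◇p:
a: successors {b}; p there: b:T. ✓
b: successors {c}; p there: c:F. ✗
c: successors {d}; p there: d:T. ✓
d: successors {b, e}; p there: b:T, e:F. ✓
e: successors {f}; p there: f:F. ✗
f: successors {g}; p there: g:F. ✗
g: successors {a, e}; p there: a:F, e:F. ✗
— 3 worlds.
For ¬□q:
a: □q is F. ✓
b: □q is T. ✗
c: □q is F. ✓
d: □q is F. ✓
e: □q is F. ✓
f: □q is F. ✓
g: □q is F. ✓
— 6 worlds.

3 and 6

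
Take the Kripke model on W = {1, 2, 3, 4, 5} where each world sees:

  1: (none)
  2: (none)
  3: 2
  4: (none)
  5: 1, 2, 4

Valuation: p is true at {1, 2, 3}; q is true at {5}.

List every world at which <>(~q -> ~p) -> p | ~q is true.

1: <>(~q -> ~p) is F, p | ~q is T. ✓
2: <>(~q -> ~p) is F, p | ~q is T. ✓
3: <>(~q -> ~p) is F, p | ~q is T. ✓
4: <>(~q -> ~p) is F, p | ~q is T. ✓
5: <>(~q -> ~p) is T, p | ~q is F. ✗

{1, 2, 3, 4}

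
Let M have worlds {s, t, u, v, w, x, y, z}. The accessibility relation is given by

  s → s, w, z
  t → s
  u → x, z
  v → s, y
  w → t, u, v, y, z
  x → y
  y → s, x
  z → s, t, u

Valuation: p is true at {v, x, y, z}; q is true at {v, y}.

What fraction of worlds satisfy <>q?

s: successors {s, w, z}; q there: s:F, w:F, z:F. ✗
t: successors {s}; q there: s:F. ✗
u: successors {x, z}; q there: x:F, z:F. ✗
v: successors {s, y}; q there: s:F, y:T. ✓
w: successors {t, u, v, y, z}; q there: t:F, u:F, v:T, y:T, z:F. ✓
x: successors {y}; q there: y:T. ✓
y: successors {s, x}; q there: s:F, x:F. ✗
z: successors {s, t, u}; q there: s:F, t:F, u:F. ✗
That's 3 of 8 worlds, so 3/8.

3/8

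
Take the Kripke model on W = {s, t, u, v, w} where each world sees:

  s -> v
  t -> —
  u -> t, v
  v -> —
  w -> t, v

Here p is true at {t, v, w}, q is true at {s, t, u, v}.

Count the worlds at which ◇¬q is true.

s: successors {v}; ¬q there: v:F. ✗
t: no successors, so ◇¬q fails. ✗
u: successors {t, v}; ¬q there: t:F, v:F. ✗
v: no successors, so ◇¬q fails. ✗
w: successors {t, v}; ¬q there: t:F, v:F. ✗
Satisfying worlds: ∅.

0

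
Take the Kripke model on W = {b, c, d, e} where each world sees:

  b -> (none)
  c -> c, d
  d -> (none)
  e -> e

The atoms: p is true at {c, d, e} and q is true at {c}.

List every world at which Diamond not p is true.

b: no successors, so Diamond not p fails. ✗
c: successors {c, d}; not p there: c:F, d:F. ✗
d: no successors, so Diamond not p fails. ✗
e: successors {e}; not p there: e:F. ✗

∅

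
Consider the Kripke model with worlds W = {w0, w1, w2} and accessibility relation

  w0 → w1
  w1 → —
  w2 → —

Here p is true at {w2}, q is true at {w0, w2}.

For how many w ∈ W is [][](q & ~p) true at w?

3

w0: successors {w1}; [](q & ~p) there: w1:T. ✓
w1: no successors, so [][](q & ~p) holds vacuously. ✓
w2: no successors, so [][](q & ~p) holds vacuously. ✓
Satisfying worlds: {w0, w1, w2}.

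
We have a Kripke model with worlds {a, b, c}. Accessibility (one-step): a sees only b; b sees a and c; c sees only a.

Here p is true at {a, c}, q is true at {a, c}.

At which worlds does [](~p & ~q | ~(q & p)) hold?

{a}

a: successors {b}; ~p & ~q | ~(q & p) there: b:T. ✓
b: successors {a, c}; ~p & ~q | ~(q & p) there: a:F, c:F. ✗
c: successors {a}; ~p & ~q | ~(q & p) there: a:F. ✗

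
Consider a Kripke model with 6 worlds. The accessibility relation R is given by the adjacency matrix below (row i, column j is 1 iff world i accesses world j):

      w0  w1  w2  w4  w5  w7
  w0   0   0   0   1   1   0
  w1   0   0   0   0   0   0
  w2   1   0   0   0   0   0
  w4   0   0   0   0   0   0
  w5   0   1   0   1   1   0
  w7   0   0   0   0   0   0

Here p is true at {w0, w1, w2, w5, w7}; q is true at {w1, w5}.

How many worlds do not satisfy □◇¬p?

2

w0: successors {w4, w5}; ◇¬p there: w4:F, w5:T. ✗
w1: no successors, so □◇¬p holds vacuously. ✓
w2: successors {w0}; ◇¬p there: w0:T. ✓
w4: no successors, so □◇¬p holds vacuously. ✓
w5: successors {w1, w4, w5}; ◇¬p there: w1:F, w4:F, w5:T. ✗
w7: no successors, so □◇¬p holds vacuously. ✓
Satisfying worlds: {w1, w2, w4, w7}.
So □◇¬p fails at the other 2 worlds.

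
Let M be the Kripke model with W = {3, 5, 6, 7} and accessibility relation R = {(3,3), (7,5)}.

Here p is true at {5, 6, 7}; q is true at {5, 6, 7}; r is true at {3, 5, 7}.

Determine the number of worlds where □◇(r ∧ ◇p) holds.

2

3: successors {3}; ◇(r ∧ ◇p) there: 3:F. ✗
5: no successors, so □◇(r ∧ ◇p) holds vacuously. ✓
6: no successors, so □◇(r ∧ ◇p) holds vacuously. ✓
7: successors {5}; ◇(r ∧ ◇p) there: 5:F. ✗
Satisfying worlds: {5, 6}.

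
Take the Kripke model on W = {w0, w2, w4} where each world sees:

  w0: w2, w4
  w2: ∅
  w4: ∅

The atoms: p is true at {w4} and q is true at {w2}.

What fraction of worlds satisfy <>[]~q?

w0: successors {w2, w4}; []~q there: w2:T, w4:T. ✓
w2: no successors, so <>[]~q fails. ✗
w4: no successors, so <>[]~q fails. ✗
That's 1 of 3 worlds, so 1/3.

1/3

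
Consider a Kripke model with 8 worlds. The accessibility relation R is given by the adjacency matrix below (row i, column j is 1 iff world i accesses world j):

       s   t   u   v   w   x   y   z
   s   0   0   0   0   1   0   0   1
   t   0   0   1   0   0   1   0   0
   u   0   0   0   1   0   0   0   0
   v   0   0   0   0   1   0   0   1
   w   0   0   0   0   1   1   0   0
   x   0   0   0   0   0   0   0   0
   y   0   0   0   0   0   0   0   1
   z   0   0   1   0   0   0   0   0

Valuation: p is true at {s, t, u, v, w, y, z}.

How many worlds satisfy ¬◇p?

1

s: ◇p is T. ✗
t: ◇p is T. ✗
u: ◇p is T. ✗
v: ◇p is T. ✗
w: ◇p is T. ✗
x: ◇p is F. ✓
y: ◇p is T. ✗
z: ◇p is T. ✗
Satisfying worlds: {x}.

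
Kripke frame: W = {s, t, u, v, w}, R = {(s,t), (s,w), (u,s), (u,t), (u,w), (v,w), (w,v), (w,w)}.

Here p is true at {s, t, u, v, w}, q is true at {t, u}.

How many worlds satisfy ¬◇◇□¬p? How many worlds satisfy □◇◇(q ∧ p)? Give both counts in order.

4 and 1

For ¬◇◇□¬p:
s: ◇◇□¬p is F. ✓
t: ◇◇□¬p is F. ✓
u: ◇◇□¬p is T. ✗
v: ◇◇□¬p is F. ✓
w: ◇◇□¬p is F. ✓
— 4 worlds.
For □◇◇(q ∧ p):
s: successors {t, w}; ◇◇(q ∧ p) there: t:F, w:F. ✗
t: no successors, so □◇◇(q ∧ p) holds vacuously. ✓
u: successors {s, t, w}; ◇◇(q ∧ p) there: s:F, t:F, w:F. ✗
v: successors {w}; ◇◇(q ∧ p) there: w:F. ✗
w: successors {v, w}; ◇◇(q ∧ p) there: v:F, w:F. ✗
— 1 world.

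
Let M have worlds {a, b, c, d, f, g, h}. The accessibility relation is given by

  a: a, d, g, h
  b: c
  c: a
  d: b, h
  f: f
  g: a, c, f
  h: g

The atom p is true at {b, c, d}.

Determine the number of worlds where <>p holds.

a: successors {a, d, g, h}; p there: a:F, d:T, g:F, h:F. ✓
b: successors {c}; p there: c:T. ✓
c: successors {a}; p there: a:F. ✗
d: successors {b, h}; p there: b:T, h:F. ✓
f: successors {f}; p there: f:F. ✗
g: successors {a, c, f}; p there: a:F, c:T, f:F. ✓
h: successors {g}; p there: g:F. ✗
Satisfying worlds: {a, b, d, g}.

4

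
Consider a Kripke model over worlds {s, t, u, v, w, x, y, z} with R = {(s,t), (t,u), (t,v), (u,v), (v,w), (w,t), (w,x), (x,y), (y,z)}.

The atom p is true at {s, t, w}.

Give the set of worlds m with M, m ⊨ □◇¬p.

s: successors {t}; ◇¬p there: t:T. ✓
t: successors {u, v}; ◇¬p there: u:T, v:F. ✗
u: successors {v}; ◇¬p there: v:F. ✗
v: successors {w}; ◇¬p there: w:T. ✓
w: successors {t, x}; ◇¬p there: t:T, x:T. ✓
x: successors {y}; ◇¬p there: y:T. ✓
y: successors {z}; ◇¬p there: z:F. ✗
z: no successors, so □◇¬p holds vacuously. ✓

{s, v, w, x, z}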